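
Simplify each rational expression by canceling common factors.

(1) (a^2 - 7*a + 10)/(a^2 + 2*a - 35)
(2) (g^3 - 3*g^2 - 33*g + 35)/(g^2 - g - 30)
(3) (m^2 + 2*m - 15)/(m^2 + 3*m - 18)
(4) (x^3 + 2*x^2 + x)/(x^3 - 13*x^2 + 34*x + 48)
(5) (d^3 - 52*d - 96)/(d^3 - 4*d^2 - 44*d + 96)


(1) = (a - 2)/(a + 7)
(2) = (g^2 - 8*g + 7)/(g - 6)
(3) = (m + 5)/(m + 6)
(4) = (x^2 + x)/(x^2 - 14*x + 48)
(5) = (d + 2)/(d - 2)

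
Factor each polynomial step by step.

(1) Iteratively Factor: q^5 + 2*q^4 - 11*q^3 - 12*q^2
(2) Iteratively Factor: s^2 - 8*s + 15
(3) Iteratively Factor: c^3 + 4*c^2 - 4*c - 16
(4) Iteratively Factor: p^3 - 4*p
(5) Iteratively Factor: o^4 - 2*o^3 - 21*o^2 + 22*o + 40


(1) = (q + 4)*(q^4 - 2*q^3 - 3*q^2) = q*(q + 4)*(q^3 - 2*q^2 - 3*q) = q^2*(q + 4)*(q^2 - 2*q - 3) = q^2*(q - 3)*(q + 4)*(q + 1)
(2) = (s - 3)*(s - 5)
(3) = (c + 4)*(c^2 - 4) = (c + 2)*(c + 4)*(c - 2)
(4) = (p + 2)*(p^2 - 2*p) = p*(p + 2)*(p - 2)
(5) = (o + 1)*(o^3 - 3*o^2 - 18*o + 40) = (o - 5)*(o + 1)*(o^2 + 2*o - 8) = (o - 5)*(o + 1)*(o + 4)*(o - 2)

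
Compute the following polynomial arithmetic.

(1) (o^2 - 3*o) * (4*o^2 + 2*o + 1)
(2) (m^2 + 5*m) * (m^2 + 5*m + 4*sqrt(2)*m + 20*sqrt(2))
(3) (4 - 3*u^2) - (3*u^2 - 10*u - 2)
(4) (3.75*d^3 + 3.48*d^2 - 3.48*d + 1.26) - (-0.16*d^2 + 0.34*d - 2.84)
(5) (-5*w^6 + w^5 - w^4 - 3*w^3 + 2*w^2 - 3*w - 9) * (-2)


(1) = 4*o^4 - 10*o^3 - 5*o^2 - 3*o
(2) = m^4 + 4*sqrt(2)*m^3 + 10*m^3 + 25*m^2 + 40*sqrt(2)*m^2 + 100*sqrt(2)*m
(3) = -6*u^2 + 10*u + 6
(4) = 3.75*d^3 + 3.64*d^2 - 3.82*d + 4.1
(5) = 10*w^6 - 2*w^5 + 2*w^4 + 6*w^3 - 4*w^2 + 6*w + 18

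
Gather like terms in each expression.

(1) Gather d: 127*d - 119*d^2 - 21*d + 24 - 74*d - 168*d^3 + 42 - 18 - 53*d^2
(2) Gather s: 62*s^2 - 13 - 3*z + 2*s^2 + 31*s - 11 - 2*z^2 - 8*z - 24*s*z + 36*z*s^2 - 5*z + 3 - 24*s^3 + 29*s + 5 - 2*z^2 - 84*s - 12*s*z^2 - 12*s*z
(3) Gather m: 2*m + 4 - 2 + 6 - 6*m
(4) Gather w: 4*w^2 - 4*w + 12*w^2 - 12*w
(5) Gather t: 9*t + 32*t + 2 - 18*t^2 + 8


(1) = -168*d^3 - 172*d^2 + 32*d + 48
(2) = -24*s^3 + s^2*(36*z + 64) + s*(-12*z^2 - 36*z - 24) - 4*z^2 - 16*z - 16
(3) = 8 - 4*m
(4) = 16*w^2 - 16*w
(5) = -18*t^2 + 41*t + 10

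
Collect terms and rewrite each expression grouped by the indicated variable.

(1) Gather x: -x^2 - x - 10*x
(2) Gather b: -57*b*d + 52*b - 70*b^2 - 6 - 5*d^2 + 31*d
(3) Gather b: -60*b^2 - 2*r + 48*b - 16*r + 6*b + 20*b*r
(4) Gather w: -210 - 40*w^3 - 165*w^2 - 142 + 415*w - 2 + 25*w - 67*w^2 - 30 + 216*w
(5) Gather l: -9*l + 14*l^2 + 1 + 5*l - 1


(1) = -x^2 - 11*x
(2) = -70*b^2 + b*(52 - 57*d) - 5*d^2 + 31*d - 6
(3) = -60*b^2 + b*(20*r + 54) - 18*r
(4) = -40*w^3 - 232*w^2 + 656*w - 384
(5) = 14*l^2 - 4*l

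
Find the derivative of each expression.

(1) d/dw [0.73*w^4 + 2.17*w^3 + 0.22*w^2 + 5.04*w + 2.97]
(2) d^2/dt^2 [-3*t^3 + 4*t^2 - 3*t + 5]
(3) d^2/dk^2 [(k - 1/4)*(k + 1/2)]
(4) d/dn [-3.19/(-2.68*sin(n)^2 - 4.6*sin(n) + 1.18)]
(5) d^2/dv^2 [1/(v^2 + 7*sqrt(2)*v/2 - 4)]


(1) = 2.92*w^3 + 6.51*w^2 + 0.44*w + 5.04
(2) = 8 - 18*t
(3) = 2
(4) = -(17.0984*sin(n) + 14.674)*cos(n)/(2.68*sin(n)^2 + 4.6*sin(n) - 1.18)^2
(5) = 4*(-4*v^2 - 14*sqrt(2)*v + (4*v + 7*sqrt(2))^2 + 16)/(2*v^2 + 7*sqrt(2)*v - 8)^3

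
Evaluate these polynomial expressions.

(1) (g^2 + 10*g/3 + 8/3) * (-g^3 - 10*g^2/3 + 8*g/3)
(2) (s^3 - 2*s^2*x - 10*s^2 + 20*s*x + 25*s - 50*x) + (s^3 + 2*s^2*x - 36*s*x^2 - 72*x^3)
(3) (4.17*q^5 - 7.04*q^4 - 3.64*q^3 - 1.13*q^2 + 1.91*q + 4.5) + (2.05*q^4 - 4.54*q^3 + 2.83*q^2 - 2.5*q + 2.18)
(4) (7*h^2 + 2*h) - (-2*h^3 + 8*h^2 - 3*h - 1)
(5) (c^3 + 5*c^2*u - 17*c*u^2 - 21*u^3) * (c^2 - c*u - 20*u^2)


(1) = -g^5 - 20*g^4/3 - 100*g^3/9 + 64*g/9
(2) = 2*s^3 - 10*s^2 - 36*s*x^2 + 20*s*x + 25*s - 72*x^3 - 50*x
(3) = 4.17*q^5 - 4.99*q^4 - 8.18*q^3 + 1.7*q^2 - 0.59*q + 6.68
(4) = 2*h^3 - h^2 + 5*h + 1
(5) = c^5 + 4*c^4*u - 42*c^3*u^2 - 104*c^2*u^3 + 361*c*u^4 + 420*u^5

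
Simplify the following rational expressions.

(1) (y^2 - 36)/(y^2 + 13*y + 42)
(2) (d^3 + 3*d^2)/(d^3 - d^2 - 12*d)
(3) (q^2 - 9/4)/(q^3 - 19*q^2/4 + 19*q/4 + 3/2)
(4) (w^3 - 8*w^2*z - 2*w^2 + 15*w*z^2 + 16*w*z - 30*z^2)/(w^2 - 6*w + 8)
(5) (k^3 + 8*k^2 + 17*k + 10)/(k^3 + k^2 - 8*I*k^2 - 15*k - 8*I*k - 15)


(1) = (y - 6)/(y + 7)
(2) = d/(d - 4)
(3) = (4*q^2 - 9)/(4*q^3 - 19*q^2 + 19*q + 6)
(4) = (w^2 - 8*w*z + 15*z^2)/(w - 4)
(5) = (k^2 + 7*k + 10)/(k^2 - 8*I*k - 15)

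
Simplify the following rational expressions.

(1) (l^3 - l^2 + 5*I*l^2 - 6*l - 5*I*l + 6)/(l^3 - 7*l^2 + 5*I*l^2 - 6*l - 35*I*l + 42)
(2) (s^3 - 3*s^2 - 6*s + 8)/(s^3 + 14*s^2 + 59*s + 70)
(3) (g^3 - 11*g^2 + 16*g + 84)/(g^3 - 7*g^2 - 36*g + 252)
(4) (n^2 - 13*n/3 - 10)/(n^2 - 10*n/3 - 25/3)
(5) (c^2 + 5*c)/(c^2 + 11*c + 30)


(1) = (l - 1)/(l - 7)
(2) = (s^2 - 5*s + 4)/(s^2 + 12*s + 35)
(3) = (g + 2)/(g + 6)
(4) = (n - 6)/(n - 5)
(5) = c/(c + 6)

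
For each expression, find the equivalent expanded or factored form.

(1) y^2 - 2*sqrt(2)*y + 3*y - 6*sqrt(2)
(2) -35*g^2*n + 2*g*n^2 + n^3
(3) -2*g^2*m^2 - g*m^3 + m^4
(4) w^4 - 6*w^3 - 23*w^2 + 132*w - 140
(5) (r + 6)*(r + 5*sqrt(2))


(1) = (y + 3)*(y - 2*sqrt(2))
(2) = n*(-5*g + n)*(7*g + n)
(3) = m^2*(-2*g + m)*(g + m)
(4) = (w - 7)*(w - 2)^2*(w + 5)
(5) = r^2 + 6*r + 5*sqrt(2)*r + 30*sqrt(2)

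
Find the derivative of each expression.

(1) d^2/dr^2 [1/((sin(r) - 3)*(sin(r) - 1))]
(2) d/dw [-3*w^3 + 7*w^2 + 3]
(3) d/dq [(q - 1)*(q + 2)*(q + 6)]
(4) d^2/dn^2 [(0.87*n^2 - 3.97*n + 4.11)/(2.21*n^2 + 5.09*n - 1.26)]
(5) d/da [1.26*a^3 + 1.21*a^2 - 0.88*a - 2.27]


(1) = 2*(-2*sin(r)^3 + 4*sin(r)^2 + 5*sin(r) - 13)/((sin(r) - 3)^3*(sin(r) - 1)^2)
(2) = w*(14 - 9*w)
(3) = 3*q^2 + 14*q + 4
(4) = (-58.35284*n^3 + 134.977518*n^2 + 211.068702*n + 187.694022)/(10.793861*n^6 + 74.580207*n^5 + 153.308805*n^4 + 46.830545*n^3 - 87.40683*n^2 + 24.242652*n - 2.000376)
(5) = 3.78*a^2 + 2.42*a - 0.88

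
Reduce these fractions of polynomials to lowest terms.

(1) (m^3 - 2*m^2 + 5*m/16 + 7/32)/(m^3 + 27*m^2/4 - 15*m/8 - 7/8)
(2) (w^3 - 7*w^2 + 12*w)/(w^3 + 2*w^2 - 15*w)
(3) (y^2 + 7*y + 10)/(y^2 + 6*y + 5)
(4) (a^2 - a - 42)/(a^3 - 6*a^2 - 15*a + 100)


(1) = (4*m - 7)/(4*m + 28)
(2) = (w - 4)/(w + 5)
(3) = (y + 2)/(y + 1)
(4) = (a^2 - a - 42)/(a^3 - 6*a^2 - 15*a + 100)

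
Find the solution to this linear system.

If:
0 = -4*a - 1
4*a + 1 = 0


Then:
a = -1/4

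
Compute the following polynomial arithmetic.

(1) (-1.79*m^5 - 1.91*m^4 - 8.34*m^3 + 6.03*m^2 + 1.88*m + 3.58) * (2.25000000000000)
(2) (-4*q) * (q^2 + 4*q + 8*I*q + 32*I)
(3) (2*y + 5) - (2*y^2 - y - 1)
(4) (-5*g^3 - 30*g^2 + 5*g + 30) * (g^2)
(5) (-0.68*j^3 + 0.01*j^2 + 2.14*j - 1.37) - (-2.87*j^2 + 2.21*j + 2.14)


(1) = -4.0275*m^5 - 4.2975*m^4 - 18.765*m^3 + 13.5675*m^2 + 4.23*m + 8.055
(2) = -4*q^3 - 16*q^2 - 32*I*q^2 - 128*I*q
(3) = -2*y^2 + 3*y + 6
(4) = -5*g^5 - 30*g^4 + 5*g^3 + 30*g^2
(5) = -0.68*j^3 + 2.88*j^2 - 0.07*j - 3.51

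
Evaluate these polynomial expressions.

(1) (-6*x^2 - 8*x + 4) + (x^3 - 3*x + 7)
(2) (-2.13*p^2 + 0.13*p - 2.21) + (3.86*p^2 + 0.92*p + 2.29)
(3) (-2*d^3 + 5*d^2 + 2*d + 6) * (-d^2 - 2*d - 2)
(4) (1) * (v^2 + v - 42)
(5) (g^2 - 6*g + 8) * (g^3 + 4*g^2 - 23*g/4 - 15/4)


(1) = x^3 - 6*x^2 - 11*x + 11
(2) = 1.73*p^2 + 1.05*p + 0.08
(3) = 2*d^5 - d^4 - 8*d^3 - 20*d^2 - 16*d - 12
(4) = v^2 + v - 42
(5) = g^5 - 2*g^4 - 87*g^3/4 + 251*g^2/4 - 47*g/2 - 30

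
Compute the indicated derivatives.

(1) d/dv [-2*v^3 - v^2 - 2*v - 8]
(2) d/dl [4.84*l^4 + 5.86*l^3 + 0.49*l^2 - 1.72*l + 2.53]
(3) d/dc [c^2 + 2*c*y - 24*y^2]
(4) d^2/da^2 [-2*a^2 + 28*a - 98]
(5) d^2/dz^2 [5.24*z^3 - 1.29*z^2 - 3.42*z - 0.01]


(1) = -6*v^2 - 2*v - 2
(2) = 19.36*l^3 + 17.58*l^2 + 0.98*l - 1.72
(3) = 2*c + 2*y
(4) = -4
(5) = 31.44*z - 2.58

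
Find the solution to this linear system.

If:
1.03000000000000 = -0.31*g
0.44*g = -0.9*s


Then:
g = -3.32
s = 1.62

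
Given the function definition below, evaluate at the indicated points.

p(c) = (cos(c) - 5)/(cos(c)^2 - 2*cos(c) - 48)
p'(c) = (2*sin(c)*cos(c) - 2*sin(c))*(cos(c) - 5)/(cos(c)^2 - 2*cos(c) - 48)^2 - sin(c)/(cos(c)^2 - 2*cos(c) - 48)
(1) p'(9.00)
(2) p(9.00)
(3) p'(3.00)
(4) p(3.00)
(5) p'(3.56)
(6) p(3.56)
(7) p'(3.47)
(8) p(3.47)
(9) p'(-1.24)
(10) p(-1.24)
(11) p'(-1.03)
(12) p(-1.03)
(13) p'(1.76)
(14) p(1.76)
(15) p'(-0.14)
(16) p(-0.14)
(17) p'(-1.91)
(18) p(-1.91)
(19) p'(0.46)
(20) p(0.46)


(1) = 0.01
(2) = 0.13
(3) = 0.00
(4) = 0.13
(5) = -0.01
(6) = 0.13
(7) = -0.01
(8) = 0.13
(9) = -0.02
(10) = 0.10
(11) = -0.02
(12) = 0.09
(13) = 0.03
(14) = 0.11
(15) = -0.00
(16) = 0.08
(17) = -0.03
(18) = 0.11
(19) = 0.01
(20) = 0.08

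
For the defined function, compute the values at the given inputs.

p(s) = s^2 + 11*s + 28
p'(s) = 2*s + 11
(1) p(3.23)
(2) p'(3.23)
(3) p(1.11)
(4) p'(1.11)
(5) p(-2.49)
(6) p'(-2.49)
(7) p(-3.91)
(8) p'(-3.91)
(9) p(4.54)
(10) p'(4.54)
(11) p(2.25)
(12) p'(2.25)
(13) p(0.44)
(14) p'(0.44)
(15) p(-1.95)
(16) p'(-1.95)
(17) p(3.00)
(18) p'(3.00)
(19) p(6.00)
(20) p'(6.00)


(1) = 73.96
(2) = 17.46
(3) = 41.44
(4) = 13.22
(5) = 6.81
(6) = 6.02
(7) = 0.28
(8) = 3.18
(9) = 98.55
(10) = 20.08
(11) = 57.81
(12) = 15.50
(13) = 33.03
(14) = 11.88
(15) = 10.35
(16) = 7.10
(17) = 70.00
(18) = 17.00
(19) = 130.00
(20) = 23.00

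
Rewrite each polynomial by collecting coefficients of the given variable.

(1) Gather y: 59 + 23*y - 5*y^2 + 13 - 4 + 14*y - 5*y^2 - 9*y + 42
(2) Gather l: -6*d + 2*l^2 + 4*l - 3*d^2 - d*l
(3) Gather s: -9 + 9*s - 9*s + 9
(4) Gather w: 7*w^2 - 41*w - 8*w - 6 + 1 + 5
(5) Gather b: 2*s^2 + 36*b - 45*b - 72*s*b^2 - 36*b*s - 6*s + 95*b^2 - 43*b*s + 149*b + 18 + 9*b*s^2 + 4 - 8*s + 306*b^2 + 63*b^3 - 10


(1) = -10*y^2 + 28*y + 110
(2) = -3*d^2 - 6*d + 2*l^2 + l*(4 - d)
(3) = 0
(4) = 7*w^2 - 49*w
(5) = 63*b^3 + b^2*(401 - 72*s) + b*(9*s^2 - 79*s + 140) + 2*s^2 - 14*s + 12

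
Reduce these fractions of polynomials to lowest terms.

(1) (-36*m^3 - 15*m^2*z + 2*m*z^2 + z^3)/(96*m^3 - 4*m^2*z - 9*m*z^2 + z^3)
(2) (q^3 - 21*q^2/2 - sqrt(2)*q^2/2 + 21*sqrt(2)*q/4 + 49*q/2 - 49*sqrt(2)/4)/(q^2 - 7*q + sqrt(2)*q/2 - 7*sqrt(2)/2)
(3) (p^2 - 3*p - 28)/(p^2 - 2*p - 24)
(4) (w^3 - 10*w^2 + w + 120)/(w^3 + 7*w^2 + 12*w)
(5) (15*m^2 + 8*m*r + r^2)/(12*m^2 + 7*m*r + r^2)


(1) = (3*m + z)/(-8*m + z)
(2) = (8*q^2 + q*(-28 - 4*sqrt(2)) + 14*sqrt(2))/(8*q + 4*sqrt(2))
(3) = (p - 7)/(p - 6)
(4) = (w^2 - 13*w + 40)/(w^2 + 4*w)
(5) = (5*m + r)/(4*m + r)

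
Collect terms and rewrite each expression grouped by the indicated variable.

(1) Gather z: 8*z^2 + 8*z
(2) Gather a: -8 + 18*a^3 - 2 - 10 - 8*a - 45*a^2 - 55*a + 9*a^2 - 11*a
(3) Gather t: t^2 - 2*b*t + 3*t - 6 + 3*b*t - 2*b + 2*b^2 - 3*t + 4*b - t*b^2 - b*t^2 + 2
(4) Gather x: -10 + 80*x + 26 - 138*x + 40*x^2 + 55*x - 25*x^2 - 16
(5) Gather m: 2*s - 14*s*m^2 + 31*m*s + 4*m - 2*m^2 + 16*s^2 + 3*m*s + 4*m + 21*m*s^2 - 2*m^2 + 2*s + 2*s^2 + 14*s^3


(1) = 8*z^2 + 8*z
(2) = 18*a^3 - 36*a^2 - 74*a - 20
(3) = 2*b^2 + 2*b + t^2*(1 - b) + t*(-b^2 + b) - 4
(4) = 15*x^2 - 3*x
(5) = m^2*(-14*s - 4) + m*(21*s^2 + 34*s + 8) + 14*s^3 + 18*s^2 + 4*s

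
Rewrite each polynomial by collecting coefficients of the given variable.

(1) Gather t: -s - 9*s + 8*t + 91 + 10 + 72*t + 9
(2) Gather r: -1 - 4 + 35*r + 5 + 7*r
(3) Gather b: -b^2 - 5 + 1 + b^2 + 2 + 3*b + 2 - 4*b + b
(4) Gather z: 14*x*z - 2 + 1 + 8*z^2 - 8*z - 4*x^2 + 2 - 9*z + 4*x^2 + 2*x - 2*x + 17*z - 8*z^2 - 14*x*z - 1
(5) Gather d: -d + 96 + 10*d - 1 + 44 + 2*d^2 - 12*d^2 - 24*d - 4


(1) = -10*s + 80*t + 110
(2) = 42*r
(3) = 0
(4) = 0
(5) = -10*d^2 - 15*d + 135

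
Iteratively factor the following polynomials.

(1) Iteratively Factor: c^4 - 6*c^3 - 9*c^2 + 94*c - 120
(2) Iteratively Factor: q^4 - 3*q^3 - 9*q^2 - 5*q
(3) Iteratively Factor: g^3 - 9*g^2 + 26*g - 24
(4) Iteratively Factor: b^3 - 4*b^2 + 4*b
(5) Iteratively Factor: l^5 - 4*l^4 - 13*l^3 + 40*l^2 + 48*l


(1) = (c - 3)*(c^3 - 3*c^2 - 18*c + 40) = (c - 3)*(c + 4)*(c^2 - 7*c + 10) = (c - 5)*(c - 3)*(c + 4)*(c - 2)
(2) = (q)*(q^3 - 3*q^2 - 9*q - 5) = q*(q + 1)*(q^2 - 4*q - 5) = q*(q + 1)^2*(q - 5)
(3) = (g - 4)*(g^2 - 5*g + 6) = (g - 4)*(g - 3)*(g - 2)
(4) = (b)*(b^2 - 4*b + 4) = b*(b - 2)*(b - 2)
(5) = (l - 4)*(l^4 - 13*l^2 - 12*l) = l*(l - 4)*(l^3 - 13*l - 12) = l*(l - 4)^2*(l^2 + 4*l + 3) = l*(l - 4)^2*(l + 3)*(l + 1)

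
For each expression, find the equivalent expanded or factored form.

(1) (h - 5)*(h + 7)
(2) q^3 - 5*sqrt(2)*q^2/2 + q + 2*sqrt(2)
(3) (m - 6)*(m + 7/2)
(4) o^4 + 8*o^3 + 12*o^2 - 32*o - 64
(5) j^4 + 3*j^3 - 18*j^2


(1) = h^2 + 2*h - 35
(2) = (q - 2*sqrt(2))*(q - sqrt(2))*(q + sqrt(2)/2)
(3) = m^2 - 5*m/2 - 21
(4) = (o - 2)*(o + 2)*(o + 4)^2
(5) = j^2*(j - 3)*(j + 6)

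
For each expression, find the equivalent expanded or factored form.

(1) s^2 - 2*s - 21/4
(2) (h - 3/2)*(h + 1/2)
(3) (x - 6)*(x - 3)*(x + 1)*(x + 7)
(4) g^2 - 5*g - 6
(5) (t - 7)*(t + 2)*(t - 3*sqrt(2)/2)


(1) = (s - 7/2)*(s + 3/2)
(2) = h^2 - h - 3/4
(3) = x^4 - x^3 - 47*x^2 + 81*x + 126
(4) = (g - 6)*(g + 1)
(5) = t^3 - 5*t^2 - 3*sqrt(2)*t^2/2 - 14*t + 15*sqrt(2)*t/2 + 21*sqrt(2)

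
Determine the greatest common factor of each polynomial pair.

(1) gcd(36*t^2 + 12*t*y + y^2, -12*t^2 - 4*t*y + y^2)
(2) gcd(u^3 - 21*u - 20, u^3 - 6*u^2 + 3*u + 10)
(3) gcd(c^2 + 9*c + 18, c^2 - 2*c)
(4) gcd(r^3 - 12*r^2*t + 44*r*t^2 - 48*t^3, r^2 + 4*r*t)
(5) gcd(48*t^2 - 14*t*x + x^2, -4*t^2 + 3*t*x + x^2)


(1) = gcd((6*t + y)^2, (-6*t + y)*(2*t + y)) = 1
(2) = gcd((u - 5)*(u + 1)*(u + 4), (u - 5)*(u - 2)*(u + 1)) = u^2 - 4*u - 5
(3) = 1
(4) = gcd((r - 6*t)*(r - 4*t)*(r - 2*t), r*(r + 4*t)) = 1
(5) = 1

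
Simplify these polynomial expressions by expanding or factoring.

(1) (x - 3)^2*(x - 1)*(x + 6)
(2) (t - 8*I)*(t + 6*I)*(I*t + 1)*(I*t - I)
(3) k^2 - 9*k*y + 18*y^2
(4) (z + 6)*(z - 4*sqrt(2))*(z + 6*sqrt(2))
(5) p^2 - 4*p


(1) = x^4 - x^3 - 27*x^2 + 81*x - 54
(2) = -t^4 + t^3 + 3*I*t^3 - 46*t^2 - 3*I*t^2 + 46*t + 48*I*t - 48*I
(3) = (k - 6*y)*(k - 3*y)
(4) = z^3 + 2*sqrt(2)*z^2 + 6*z^2 - 48*z + 12*sqrt(2)*z - 288
(5) = p*(p - 4)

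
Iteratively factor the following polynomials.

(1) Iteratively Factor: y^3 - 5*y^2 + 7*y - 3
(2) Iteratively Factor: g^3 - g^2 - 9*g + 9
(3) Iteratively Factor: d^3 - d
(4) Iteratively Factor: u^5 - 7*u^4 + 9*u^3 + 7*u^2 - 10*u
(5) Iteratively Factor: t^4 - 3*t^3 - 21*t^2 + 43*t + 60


(1) = (y - 3)*(y^2 - 2*y + 1) = (y - 3)*(y - 1)*(y - 1)
(2) = (g + 3)*(g^2 - 4*g + 3) = (g - 1)*(g + 3)*(g - 3)
(3) = (d + 1)*(d^2 - d) = (d - 1)*(d + 1)*(d)
(4) = (u + 1)*(u^4 - 8*u^3 + 17*u^2 - 10*u) = (u - 1)*(u + 1)*(u^3 - 7*u^2 + 10*u) = (u - 5)*(u - 1)*(u + 1)*(u^2 - 2*u) = (u - 5)*(u - 2)*(u - 1)*(u + 1)*(u)
(5) = (t + 1)*(t^3 - 4*t^2 - 17*t + 60) = (t - 3)*(t + 1)*(t^2 - t - 20) = (t - 5)*(t - 3)*(t + 1)*(t + 4)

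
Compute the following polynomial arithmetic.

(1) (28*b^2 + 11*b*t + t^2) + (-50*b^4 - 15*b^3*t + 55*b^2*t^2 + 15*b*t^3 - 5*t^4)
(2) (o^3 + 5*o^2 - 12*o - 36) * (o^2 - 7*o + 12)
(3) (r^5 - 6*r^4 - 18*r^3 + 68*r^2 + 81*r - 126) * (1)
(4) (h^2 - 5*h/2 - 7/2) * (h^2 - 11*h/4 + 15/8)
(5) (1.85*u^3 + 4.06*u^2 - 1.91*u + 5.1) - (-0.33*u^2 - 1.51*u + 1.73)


(1) = -50*b^4 - 15*b^3*t + 55*b^2*t^2 + 28*b^2 + 15*b*t^3 + 11*b*t - 5*t^4 + t^2
(2) = o^5 - 2*o^4 - 35*o^3 + 108*o^2 + 108*o - 432
(3) = r^5 - 6*r^4 - 18*r^3 + 68*r^2 + 81*r - 126
(4) = h^4 - 21*h^3/4 + 21*h^2/4 + 79*h/16 - 105/16
(5) = 1.85*u^3 + 4.39*u^2 - 0.4*u + 3.37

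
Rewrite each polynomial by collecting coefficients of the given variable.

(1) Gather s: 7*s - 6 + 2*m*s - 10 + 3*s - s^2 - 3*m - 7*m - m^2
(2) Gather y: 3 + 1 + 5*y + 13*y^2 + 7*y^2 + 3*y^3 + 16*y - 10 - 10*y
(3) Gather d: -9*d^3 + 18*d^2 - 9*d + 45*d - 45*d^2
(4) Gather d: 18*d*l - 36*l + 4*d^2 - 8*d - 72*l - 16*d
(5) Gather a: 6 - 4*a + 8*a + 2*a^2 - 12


(1) = -m^2 - 10*m - s^2 + s*(2*m + 10) - 16
(2) = 3*y^3 + 20*y^2 + 11*y - 6
(3) = -9*d^3 - 27*d^2 + 36*d
(4) = 4*d^2 + d*(18*l - 24) - 108*l
(5) = 2*a^2 + 4*a - 6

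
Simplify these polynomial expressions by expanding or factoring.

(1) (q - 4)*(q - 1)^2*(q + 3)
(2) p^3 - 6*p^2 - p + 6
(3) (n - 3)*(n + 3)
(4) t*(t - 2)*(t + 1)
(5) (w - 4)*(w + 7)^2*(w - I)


(1) = q^4 - 3*q^3 - 9*q^2 + 23*q - 12
(2) = (p - 6)*(p - 1)*(p + 1)
(3) = n^2 - 9
(4) = t^3 - t^2 - 2*t
(5) = w^4 + 10*w^3 - I*w^3 - 7*w^2 - 10*I*w^2 - 196*w + 7*I*w + 196*I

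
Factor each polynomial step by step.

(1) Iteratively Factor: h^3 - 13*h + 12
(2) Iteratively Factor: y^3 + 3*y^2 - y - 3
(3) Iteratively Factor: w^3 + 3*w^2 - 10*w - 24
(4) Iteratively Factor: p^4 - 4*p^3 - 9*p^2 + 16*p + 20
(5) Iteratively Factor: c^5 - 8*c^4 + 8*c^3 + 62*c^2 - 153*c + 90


(1) = (h - 3)*(h^2 + 3*h - 4) = (h - 3)*(h - 1)*(h + 4)
(2) = (y + 3)*(y^2 - 1) = (y + 1)*(y + 3)*(y - 1)
(3) = (w + 4)*(w^2 - w - 6) = (w + 2)*(w + 4)*(w - 3)
(4) = (p + 1)*(p^3 - 5*p^2 - 4*p + 20) = (p - 2)*(p + 1)*(p^2 - 3*p - 10) = (p - 2)*(p + 1)*(p + 2)*(p - 5)
(5) = (c - 2)*(c^4 - 6*c^3 - 4*c^2 + 54*c - 45) = (c - 2)*(c - 1)*(c^3 - 5*c^2 - 9*c + 45) = (c - 3)*(c - 2)*(c - 1)*(c^2 - 2*c - 15) = (c - 3)*(c - 2)*(c - 1)*(c + 3)*(c - 5)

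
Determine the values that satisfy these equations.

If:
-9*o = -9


Then:
o = 1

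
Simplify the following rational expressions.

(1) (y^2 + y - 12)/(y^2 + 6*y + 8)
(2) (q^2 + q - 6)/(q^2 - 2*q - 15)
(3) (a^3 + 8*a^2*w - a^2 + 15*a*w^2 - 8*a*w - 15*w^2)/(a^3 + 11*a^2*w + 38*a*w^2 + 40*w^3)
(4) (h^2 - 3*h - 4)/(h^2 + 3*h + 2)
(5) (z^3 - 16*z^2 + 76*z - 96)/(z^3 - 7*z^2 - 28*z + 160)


(1) = (y - 3)/(y + 2)
(2) = (q - 2)/(q - 5)
(3) = (a^2 + 3*a*w - a - 3*w)/(a^2 + 6*a*w + 8*w^2)
(4) = (h - 4)/(h + 2)
(5) = (z^2 - 8*z + 12)/(z^2 + z - 20)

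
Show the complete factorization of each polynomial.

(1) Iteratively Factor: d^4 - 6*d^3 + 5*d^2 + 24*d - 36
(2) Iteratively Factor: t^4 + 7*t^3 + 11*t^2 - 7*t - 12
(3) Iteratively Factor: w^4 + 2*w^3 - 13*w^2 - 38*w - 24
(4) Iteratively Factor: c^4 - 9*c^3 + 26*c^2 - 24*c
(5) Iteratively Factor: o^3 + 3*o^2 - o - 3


(1) = (d - 3)*(d^3 - 3*d^2 - 4*d + 12) = (d - 3)*(d - 2)*(d^2 - d - 6) = (d - 3)*(d - 2)*(d + 2)*(d - 3)
(2) = (t + 3)*(t^3 + 4*t^2 - t - 4) = (t + 1)*(t + 3)*(t^2 + 3*t - 4) = (t + 1)*(t + 3)*(t + 4)*(t - 1)
(3) = (w - 4)*(w^3 + 6*w^2 + 11*w + 6) = (w - 4)*(w + 3)*(w^2 + 3*w + 2) = (w - 4)*(w + 2)*(w + 3)*(w + 1)
(4) = (c - 2)*(c^3 - 7*c^2 + 12*c) = (c - 4)*(c - 2)*(c^2 - 3*c) = (c - 4)*(c - 3)*(c - 2)*(c)
(5) = (o + 3)*(o^2 - 1) = (o - 1)*(o + 3)*(o + 1)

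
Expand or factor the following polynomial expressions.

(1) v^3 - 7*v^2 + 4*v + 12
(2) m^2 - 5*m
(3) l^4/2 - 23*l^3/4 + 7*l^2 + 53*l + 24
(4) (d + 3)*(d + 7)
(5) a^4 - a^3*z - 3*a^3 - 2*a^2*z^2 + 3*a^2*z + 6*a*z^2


(1) = (v - 6)*(v - 2)*(v + 1)
(2) = m*(m - 5)
(3) = (l/2 + 1)*(l - 8)*(l - 6)*(l + 1/2)
(4) = d^2 + 10*d + 21
(5) = a*(a - 3)*(a - 2*z)*(a + z)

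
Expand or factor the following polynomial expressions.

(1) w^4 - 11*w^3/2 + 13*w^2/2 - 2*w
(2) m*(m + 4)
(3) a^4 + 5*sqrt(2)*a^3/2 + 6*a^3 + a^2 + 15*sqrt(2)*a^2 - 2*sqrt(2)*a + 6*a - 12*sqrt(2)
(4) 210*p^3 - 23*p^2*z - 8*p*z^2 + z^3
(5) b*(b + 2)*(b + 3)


(1) = w*(w - 4)*(w - 1)*(w - 1/2)
(2) = m^2 + 4*m
(3) = (a + 6)*(a - sqrt(2)/2)*(a + sqrt(2))*(a + 2*sqrt(2))
(4) = (-7*p + z)*(-6*p + z)*(5*p + z)
(5) = b^3 + 5*b^2 + 6*b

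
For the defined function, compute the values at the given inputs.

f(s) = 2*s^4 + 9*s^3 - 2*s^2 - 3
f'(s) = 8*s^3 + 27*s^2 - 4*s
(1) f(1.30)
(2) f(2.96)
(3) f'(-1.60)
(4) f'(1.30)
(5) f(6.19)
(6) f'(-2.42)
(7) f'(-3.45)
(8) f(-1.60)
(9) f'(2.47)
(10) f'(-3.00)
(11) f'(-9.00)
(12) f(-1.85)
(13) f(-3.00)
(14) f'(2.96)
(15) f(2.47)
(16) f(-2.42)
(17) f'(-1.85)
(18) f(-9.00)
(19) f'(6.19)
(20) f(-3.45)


(1) = 19.11
(2) = 366.42
(3) = 42.75
(4) = 58.01
(5) = 4991.20
(6) = 54.42
(7) = 6.66
(8) = -31.88
(9) = 275.40
(10) = 39.00
(11) = -3609.00
(12) = -43.40
(13) = -102.00
(14) = 432.20
(15) = 194.86
(16) = -73.67
(17) = 49.15
(18) = 6396.00
(19) = 2907.19
(20) = -113.04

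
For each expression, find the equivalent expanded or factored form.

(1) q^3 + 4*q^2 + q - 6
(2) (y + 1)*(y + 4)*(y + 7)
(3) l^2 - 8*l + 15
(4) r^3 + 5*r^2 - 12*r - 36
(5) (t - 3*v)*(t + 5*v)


(1) = (q - 1)*(q + 2)*(q + 3)
(2) = y^3 + 12*y^2 + 39*y + 28
(3) = (l - 5)*(l - 3)
(4) = (r - 3)*(r + 2)*(r + 6)
(5) = t^2 + 2*t*v - 15*v^2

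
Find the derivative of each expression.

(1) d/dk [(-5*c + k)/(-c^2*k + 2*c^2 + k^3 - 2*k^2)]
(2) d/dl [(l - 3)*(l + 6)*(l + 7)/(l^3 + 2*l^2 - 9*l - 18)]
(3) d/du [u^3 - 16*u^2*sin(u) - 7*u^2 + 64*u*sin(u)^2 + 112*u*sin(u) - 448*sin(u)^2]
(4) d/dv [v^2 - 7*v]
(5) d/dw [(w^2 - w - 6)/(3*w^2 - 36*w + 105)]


(1) = (-c^2*k + 2*c^2 + k^3 - 2*k^2 - (5*c - k)*(c^2 - 3*k^2 + 4*k))/(c^2*k - 2*c^2 - k^3 + 2*k^2)^2
(2) = 4*(-2*l^2 - 18*l - 33)/(l^4 + 10*l^3 + 37*l^2 + 60*l + 36)
(3) = -16*u^2*cos(u) + 3*u^2 - 32*u*sin(u) + 64*u*sin(2*u) + 112*u*cos(u) - 14*u + 64*sin(u)^2 + 112*sin(u) - 448*sin(2*u)
(4) = 2*v - 7
(5) = (-11*w^2 + 82*w - 107)/(3*(w^4 - 24*w^3 + 214*w^2 - 840*w + 1225))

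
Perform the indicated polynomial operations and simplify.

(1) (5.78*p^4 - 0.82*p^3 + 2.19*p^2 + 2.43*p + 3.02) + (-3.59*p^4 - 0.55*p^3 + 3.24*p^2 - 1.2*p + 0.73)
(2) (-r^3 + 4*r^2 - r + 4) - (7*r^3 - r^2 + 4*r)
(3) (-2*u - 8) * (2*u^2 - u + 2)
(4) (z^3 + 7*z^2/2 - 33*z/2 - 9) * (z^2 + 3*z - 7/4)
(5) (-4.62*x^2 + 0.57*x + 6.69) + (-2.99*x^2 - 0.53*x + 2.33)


(1) = 2.19*p^4 - 1.37*p^3 + 5.43*p^2 + 1.23*p + 3.75
(2) = -8*r^3 + 5*r^2 - 5*r + 4
(3) = -4*u^3 - 14*u^2 + 4*u - 16
(4) = z^5 + 13*z^4/2 - 31*z^3/4 - 517*z^2/8 + 15*z/8 + 63/4
(5) = -7.61*x^2 + 0.04*x + 9.02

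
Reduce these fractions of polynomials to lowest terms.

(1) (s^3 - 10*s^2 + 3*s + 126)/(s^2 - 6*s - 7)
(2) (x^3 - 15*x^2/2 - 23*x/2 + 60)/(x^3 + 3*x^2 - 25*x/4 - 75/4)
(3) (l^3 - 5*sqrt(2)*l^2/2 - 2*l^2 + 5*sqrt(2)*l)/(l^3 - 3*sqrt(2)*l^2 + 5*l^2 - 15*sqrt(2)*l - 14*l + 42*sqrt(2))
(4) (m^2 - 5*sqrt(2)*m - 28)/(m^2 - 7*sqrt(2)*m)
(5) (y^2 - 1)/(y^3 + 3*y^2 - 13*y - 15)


(1) = (s^2 - 3*s - 18)/(s + 1)
(2) = (2*x - 16)/(2*x + 5)
(3) = (2*l^2 - 5*sqrt(2)*l)/(2*l^2 + l*(14 - 6*sqrt(2)) - 42*sqrt(2))
(4) = (m + 2*sqrt(2))/m
(5) = (y - 1)/(y^2 + 2*y - 15)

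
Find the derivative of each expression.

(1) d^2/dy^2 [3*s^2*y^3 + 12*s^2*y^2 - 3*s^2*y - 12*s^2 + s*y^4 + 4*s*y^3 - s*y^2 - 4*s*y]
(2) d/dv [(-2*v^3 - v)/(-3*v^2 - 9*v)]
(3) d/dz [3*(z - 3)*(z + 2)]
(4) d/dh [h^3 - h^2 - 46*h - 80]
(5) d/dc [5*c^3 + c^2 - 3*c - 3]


(1) = 2*s*(9*s*y + 12*s + 6*y^2 + 12*y - 1)
(2) = (2*v^2 + 12*v - 1)/(3*(v^2 + 6*v + 9))
(3) = 6*z - 3
(4) = 3*h^2 - 2*h - 46
(5) = 15*c^2 + 2*c - 3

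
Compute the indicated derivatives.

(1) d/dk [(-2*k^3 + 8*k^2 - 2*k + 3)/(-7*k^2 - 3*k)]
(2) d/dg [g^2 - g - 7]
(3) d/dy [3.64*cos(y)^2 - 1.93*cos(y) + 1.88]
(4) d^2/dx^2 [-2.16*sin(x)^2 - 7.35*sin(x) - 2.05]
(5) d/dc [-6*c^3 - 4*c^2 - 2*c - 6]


(1) = (14*k^4 + 12*k^3 - 38*k^2 + 42*k + 9)/(k^2*(49*k^2 + 42*k + 9))
(2) = 2*g - 1
(3) = (1.93 - 7.28*cos(y))*sin(y)
(4) = 8.64*sin(x)^2 + 7.35*sin(x) - 4.32
(5) = -18*c^2 - 8*c - 2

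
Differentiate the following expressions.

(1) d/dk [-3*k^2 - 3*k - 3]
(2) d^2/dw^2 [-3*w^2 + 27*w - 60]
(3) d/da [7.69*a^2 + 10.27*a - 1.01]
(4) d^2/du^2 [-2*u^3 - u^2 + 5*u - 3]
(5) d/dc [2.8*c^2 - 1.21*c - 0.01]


(1) = -6*k - 3
(2) = -6
(3) = 15.38*a + 10.27
(4) = -12*u - 2
(5) = 5.6*c - 1.21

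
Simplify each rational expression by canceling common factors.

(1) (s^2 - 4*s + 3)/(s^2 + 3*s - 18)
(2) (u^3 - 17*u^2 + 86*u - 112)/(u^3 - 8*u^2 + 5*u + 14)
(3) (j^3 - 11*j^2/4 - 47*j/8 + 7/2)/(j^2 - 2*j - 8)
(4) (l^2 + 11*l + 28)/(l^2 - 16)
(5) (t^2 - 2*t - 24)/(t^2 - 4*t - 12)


(1) = (s - 1)/(s + 6)
(2) = (u - 8)/(u + 1)
(3) = (8*j^2 + 10*j - 7)/(8*j + 16)
(4) = (l + 7)/(l - 4)
(5) = (t + 4)/(t + 2)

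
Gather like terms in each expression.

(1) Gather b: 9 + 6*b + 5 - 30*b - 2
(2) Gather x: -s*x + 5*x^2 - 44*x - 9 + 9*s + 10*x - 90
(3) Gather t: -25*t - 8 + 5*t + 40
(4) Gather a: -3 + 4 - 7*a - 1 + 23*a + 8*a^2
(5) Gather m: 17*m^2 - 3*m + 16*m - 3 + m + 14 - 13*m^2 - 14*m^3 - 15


(1) = 12 - 24*b
(2) = 9*s + 5*x^2 + x*(-s - 34) - 99
(3) = 32 - 20*t
(4) = 8*a^2 + 16*a
(5) = -14*m^3 + 4*m^2 + 14*m - 4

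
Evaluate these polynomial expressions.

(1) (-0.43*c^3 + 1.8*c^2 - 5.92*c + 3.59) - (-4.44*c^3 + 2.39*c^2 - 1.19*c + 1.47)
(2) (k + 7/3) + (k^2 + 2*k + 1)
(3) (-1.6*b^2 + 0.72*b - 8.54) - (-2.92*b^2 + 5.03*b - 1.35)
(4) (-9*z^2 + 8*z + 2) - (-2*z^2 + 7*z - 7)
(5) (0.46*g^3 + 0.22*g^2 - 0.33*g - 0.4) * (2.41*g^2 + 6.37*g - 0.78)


(1) = 4.01*c^3 - 0.59*c^2 - 4.73*c + 2.12
(2) = k^2 + 3*k + 10/3
(3) = 1.32*b^2 - 4.31*b - 7.19
(4) = -7*z^2 + z + 9
(5) = 1.1086*g^5 + 3.4604*g^4 + 0.2473*g^3 - 3.2377*g^2 - 2.2906*g + 0.312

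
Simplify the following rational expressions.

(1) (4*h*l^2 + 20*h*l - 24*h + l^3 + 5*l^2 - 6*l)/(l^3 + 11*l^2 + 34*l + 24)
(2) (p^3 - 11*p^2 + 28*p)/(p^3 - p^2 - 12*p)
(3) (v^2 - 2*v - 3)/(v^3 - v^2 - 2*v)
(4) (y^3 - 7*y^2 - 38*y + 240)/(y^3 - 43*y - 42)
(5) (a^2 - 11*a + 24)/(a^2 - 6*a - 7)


(1) = (4*h*l - 4*h + l^2 - l)/(l^2 + 5*l + 4)
(2) = (p - 7)/(p + 3)
(3) = (v - 3)/(v^2 - 2*v)
(4) = (y^2 - 13*y + 40)/(y^2 - 6*y - 7)
(5) = (a^2 - 11*a + 24)/(a^2 - 6*a - 7)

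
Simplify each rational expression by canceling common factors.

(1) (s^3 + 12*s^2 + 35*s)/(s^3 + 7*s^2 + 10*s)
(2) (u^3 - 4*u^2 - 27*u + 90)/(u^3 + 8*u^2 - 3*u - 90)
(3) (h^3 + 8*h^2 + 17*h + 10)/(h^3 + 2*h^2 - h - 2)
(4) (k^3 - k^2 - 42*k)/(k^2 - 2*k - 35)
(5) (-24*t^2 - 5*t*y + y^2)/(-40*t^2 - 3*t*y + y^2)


(1) = (s + 7)/(s + 2)
(2) = (u - 6)/(u + 6)
(3) = (h + 5)/(h - 1)
(4) = (k^2 + 6*k)/(k + 5)
(5) = (3*t + y)/(5*t + y)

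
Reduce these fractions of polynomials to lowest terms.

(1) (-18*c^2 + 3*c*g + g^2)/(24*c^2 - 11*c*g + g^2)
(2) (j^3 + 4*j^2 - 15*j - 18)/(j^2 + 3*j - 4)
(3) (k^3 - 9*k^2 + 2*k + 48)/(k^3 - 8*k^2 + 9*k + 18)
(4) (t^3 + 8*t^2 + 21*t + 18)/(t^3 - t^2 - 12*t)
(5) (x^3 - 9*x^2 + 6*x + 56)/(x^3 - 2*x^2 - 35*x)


(1) = (-6*c - g)/(8*c - g)
(2) = (j^3 + 4*j^2 - 15*j - 18)/(j^2 + 3*j - 4)
(3) = (k^2 - 6*k - 16)/(k^2 - 5*k - 6)
(4) = (t^2 + 5*t + 6)/(t^2 - 4*t)
(5) = (x^2 - 2*x - 8)/(x^2 + 5*x)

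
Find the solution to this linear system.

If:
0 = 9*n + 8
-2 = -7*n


Then:
No Solution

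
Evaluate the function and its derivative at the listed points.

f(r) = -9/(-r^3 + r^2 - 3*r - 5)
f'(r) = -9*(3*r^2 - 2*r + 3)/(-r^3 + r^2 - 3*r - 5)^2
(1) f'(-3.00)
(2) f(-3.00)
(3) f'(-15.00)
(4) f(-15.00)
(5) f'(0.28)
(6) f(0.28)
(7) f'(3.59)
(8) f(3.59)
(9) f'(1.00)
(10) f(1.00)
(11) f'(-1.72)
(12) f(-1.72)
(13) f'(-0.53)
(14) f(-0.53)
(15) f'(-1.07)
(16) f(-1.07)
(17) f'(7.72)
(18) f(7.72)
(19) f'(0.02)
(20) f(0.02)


(1) = -0.20
(2) = -0.23
(3) = -0.00
(4) = -0.00
(5) = -0.72
(6) = 1.56
(7) = -0.13
(8) = 0.18
(9) = -0.56
(10) = 1.12
(11) = -2.05
(12) = -1.10
(13) = -4.97
(14) = 3.02
(15) = -229.45
(16) = -15.52
(17) = -0.01
(18) = 0.02
(19) = -1.04
(20) = 1.78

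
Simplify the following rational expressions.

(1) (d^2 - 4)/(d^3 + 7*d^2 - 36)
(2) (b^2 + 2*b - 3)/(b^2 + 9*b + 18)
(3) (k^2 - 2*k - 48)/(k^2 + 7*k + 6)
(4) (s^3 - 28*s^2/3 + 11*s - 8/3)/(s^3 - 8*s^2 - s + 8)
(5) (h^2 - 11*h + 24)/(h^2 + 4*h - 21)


(1) = (d + 2)/(d^2 + 9*d + 18)
(2) = (b - 1)/(b + 6)
(3) = (k - 8)/(k + 1)
(4) = (3*s - 1)/(3*s + 3)
(5) = (h - 8)/(h + 7)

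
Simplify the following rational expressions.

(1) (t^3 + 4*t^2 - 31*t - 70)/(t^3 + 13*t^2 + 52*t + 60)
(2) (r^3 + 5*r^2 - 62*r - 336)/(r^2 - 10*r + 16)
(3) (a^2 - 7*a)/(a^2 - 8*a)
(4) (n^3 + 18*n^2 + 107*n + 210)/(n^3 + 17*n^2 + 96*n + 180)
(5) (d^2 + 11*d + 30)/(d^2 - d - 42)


(1) = (t^2 + 2*t - 35)/(t^2 + 11*t + 30)
(2) = (r^2 + 13*r + 42)/(r - 2)
(3) = (a - 7)/(a - 8)
(4) = (n + 7)/(n + 6)
(5) = (d + 5)/(d - 7)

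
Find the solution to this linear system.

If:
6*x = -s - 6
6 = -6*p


Then:
p = -1
s = -6*x - 6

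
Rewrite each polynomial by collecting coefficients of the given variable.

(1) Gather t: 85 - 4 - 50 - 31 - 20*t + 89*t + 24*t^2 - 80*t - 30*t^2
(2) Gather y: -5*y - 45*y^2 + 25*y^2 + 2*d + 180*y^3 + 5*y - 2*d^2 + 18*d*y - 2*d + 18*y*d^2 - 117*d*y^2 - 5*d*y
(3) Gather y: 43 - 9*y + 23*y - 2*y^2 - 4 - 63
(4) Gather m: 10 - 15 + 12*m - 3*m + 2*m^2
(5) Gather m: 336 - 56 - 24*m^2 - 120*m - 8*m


(1) = -6*t^2 - 11*t
(2) = -2*d^2 + 180*y^3 + y^2*(-117*d - 20) + y*(18*d^2 + 13*d)
(3) = -2*y^2 + 14*y - 24
(4) = 2*m^2 + 9*m - 5
(5) = -24*m^2 - 128*m + 280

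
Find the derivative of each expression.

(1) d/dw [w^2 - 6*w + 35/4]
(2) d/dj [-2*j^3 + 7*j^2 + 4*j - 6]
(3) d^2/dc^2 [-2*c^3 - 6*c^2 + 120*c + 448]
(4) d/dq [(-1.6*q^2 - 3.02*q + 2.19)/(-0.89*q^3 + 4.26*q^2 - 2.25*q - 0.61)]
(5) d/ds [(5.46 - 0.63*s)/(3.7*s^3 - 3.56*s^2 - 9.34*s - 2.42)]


(1) = 2*w - 6
(2) = -6*j^2 + 14*j + 4
(3) = -12*c - 12
(4) = (-1.424*q^4 - 5.3756*q^3 + 22.3125*q^2 - 16.7068*q + 6.7697)/(0.7921*q^6 - 7.5828*q^5 + 22.1526*q^4 - 18.0842*q^3 - 0.1347*q^2 + 2.745*q + 0.3721)
(5) = (4.662*s^3 - 62.8488*s^2 + 38.8752*s + 52.521)/(13.69*s^6 - 26.344*s^5 - 56.4424*s^4 + 48.5928*s^3 + 104.466*s^2 + 45.2056*s + 5.8564)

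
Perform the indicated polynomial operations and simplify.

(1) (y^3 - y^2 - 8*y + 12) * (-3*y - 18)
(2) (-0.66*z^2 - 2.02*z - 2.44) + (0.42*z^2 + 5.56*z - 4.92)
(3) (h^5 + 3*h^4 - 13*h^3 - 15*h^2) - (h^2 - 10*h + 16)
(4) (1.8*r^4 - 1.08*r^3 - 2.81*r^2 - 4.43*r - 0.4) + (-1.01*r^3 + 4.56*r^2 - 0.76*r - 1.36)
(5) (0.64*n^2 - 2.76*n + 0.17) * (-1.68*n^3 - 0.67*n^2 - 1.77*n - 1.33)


(1) = -3*y^4 - 15*y^3 + 42*y^2 + 108*y - 216
(2) = -0.24*z^2 + 3.54*z - 7.36
(3) = h^5 + 3*h^4 - 13*h^3 - 16*h^2 + 10*h - 16
(4) = 1.8*r^4 - 2.09*r^3 + 1.75*r^2 - 5.19*r - 1.76
(5) = -1.0752*n^5 + 4.208*n^4 + 0.4308*n^3 + 3.9201*n^2 + 3.3699*n - 0.2261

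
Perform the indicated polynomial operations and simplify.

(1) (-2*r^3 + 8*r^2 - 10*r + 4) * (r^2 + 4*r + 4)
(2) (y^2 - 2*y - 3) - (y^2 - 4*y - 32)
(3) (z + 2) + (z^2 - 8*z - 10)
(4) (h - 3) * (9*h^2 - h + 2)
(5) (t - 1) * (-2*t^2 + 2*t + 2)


(1) = -2*r^5 + 14*r^3 - 4*r^2 - 24*r + 16
(2) = 2*y + 29
(3) = z^2 - 7*z - 8
(4) = 9*h^3 - 28*h^2 + 5*h - 6
(5) = -2*t^3 + 4*t^2 - 2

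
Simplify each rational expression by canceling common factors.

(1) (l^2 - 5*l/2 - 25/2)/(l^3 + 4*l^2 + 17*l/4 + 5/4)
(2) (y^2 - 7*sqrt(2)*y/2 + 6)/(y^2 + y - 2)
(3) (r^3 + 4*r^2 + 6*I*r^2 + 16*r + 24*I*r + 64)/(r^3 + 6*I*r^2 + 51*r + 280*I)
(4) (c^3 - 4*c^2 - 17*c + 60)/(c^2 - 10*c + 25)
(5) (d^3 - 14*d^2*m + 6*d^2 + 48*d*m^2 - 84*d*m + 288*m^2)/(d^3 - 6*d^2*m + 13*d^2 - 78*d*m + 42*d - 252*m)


(1) = (2*l - 10)/(2*l^2 + 3*l + 1)
(2) = (2*y^2 - 7*sqrt(2)*y + 12)/(2*y^2 + 2*y - 4)
(3) = (r^2 + r*(4 - 2*I) - 8*I)/(r^2 - 2*I*r + 35)
(4) = (c^2 + c - 12)/(c - 5)
(5) = (d - 8*m)/(d + 7)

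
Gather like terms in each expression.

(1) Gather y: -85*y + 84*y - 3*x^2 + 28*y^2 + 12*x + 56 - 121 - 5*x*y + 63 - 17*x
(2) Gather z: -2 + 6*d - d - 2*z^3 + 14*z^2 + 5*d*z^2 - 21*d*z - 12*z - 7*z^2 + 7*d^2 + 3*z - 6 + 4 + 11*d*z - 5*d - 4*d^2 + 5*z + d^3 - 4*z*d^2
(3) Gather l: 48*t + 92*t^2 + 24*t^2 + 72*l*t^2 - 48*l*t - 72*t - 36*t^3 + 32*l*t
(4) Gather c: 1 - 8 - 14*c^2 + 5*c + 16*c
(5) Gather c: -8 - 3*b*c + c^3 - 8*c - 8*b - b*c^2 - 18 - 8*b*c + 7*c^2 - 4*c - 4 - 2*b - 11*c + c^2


(1) = -3*x^2 - 5*x + 28*y^2 + y*(-5*x - 1) - 2
(2) = d^3 + 3*d^2 - 2*z^3 + z^2*(5*d + 7) + z*(-4*d^2 - 10*d - 4) - 4
(3) = l*(72*t^2 - 16*t) - 36*t^3 + 116*t^2 - 24*t
(4) = -14*c^2 + 21*c - 7
(5) = -10*b + c^3 + c^2*(8 - b) + c*(-11*b - 23) - 30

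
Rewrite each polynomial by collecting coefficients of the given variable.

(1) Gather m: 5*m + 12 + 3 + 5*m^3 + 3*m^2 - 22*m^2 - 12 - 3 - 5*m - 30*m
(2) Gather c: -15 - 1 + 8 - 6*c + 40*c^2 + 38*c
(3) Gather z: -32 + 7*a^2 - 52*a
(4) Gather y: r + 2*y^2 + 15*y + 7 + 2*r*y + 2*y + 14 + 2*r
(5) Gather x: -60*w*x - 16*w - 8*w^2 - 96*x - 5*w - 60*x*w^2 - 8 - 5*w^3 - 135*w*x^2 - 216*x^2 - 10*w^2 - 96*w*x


(1) = 5*m^3 - 19*m^2 - 30*m
(2) = 40*c^2 + 32*c - 8
(3) = 7*a^2 - 52*a - 32
(4) = 3*r + 2*y^2 + y*(2*r + 17) + 21
(5) = -5*w^3 - 18*w^2 - 21*w + x^2*(-135*w - 216) + x*(-60*w^2 - 156*w - 96) - 8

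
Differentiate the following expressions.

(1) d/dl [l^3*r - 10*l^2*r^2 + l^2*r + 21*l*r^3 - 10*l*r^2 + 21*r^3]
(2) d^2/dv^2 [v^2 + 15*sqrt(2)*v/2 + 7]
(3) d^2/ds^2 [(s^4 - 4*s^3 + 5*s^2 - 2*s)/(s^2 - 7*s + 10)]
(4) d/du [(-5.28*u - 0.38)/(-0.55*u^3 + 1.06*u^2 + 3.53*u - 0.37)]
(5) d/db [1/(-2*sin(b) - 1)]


(1) = r*(3*l^2 - 20*l*r + 2*l + 21*r^2 - 10*r)
(2) = 2
(3) = 2*(s^3 - 15*s^2 + 75*s - 45)/(s^3 - 15*s^2 + 75*s - 125)
(4) = (-5.808*u^3 + 4.9698*u^2 + 0.8056*u + 3.295)/(0.3025*u^6 - 1.166*u^5 - 2.7594*u^4 + 7.8906*u^3 + 11.6765*u^2 - 2.6122*u + 0.1369)
(5) = 2*cos(b)/(2*sin(b) + 1)^2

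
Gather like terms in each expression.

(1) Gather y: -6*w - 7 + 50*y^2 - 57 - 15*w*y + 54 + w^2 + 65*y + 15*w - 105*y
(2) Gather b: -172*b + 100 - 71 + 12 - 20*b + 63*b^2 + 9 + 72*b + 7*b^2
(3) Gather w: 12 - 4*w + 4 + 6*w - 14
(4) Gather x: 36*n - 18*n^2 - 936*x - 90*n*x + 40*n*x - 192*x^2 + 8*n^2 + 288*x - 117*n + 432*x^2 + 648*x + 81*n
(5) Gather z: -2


(1) = w^2 + 9*w + 50*y^2 + y*(-15*w - 40) - 10
(2) = 70*b^2 - 120*b + 50
(3) = 2*w + 2
(4) = -10*n^2 - 50*n*x + 240*x^2
(5) = -2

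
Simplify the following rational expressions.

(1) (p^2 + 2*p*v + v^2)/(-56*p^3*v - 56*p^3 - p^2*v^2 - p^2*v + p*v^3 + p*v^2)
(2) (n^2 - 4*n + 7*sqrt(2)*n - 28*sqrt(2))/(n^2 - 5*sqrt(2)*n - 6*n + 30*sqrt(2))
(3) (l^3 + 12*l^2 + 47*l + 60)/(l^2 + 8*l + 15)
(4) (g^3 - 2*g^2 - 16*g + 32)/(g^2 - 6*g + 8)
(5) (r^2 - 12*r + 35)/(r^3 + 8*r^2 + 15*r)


(1) = (-p^2 - 2*p*v - v^2)/(56*p^3*v + 56*p^3 + p^2*v^2 + p^2*v - p*v^3 - p*v^2)
(2) = (n^2 + n*(-4 + 7*sqrt(2)) - 28*sqrt(2))/(n^2 + n*(-5*sqrt(2) - 6) + 30*sqrt(2))
(3) = l + 4
(4) = g + 4
(5) = (r^2 - 12*r + 35)/(r^3 + 8*r^2 + 15*r)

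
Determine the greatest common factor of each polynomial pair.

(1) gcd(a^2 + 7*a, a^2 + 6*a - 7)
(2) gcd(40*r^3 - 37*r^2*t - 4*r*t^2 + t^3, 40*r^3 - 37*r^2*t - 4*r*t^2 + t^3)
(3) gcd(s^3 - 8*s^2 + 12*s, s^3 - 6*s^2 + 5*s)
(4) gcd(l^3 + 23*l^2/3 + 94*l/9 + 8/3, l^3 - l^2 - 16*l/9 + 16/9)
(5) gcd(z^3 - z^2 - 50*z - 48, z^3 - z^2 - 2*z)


(1) = gcd(a*(a + 7), (a - 1)*(a + 7)) = a + 7
(2) = 40*r^3 - 37*r^2*t - 4*r*t^2 + t^3
(3) = s
(4) = l + 4/3
(5) = gcd((z - 8)*(z + 1)*(z + 6), z*(z - 2)*(z + 1)) = z + 1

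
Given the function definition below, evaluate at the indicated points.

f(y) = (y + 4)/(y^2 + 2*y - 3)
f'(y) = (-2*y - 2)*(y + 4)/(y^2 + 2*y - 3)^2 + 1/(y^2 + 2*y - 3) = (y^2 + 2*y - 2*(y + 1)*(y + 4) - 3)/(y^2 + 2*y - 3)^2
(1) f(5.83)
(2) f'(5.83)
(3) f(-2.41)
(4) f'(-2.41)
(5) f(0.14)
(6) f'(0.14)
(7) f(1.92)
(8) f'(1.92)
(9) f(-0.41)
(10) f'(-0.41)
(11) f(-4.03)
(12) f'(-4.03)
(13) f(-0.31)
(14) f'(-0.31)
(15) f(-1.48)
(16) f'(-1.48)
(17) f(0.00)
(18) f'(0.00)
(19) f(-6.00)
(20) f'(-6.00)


(1) = 0.23
(2) = -0.05
(3) = -0.79
(4) = 0.61
(5) = -1.53
(6) = -1.66
(7) = 1.31
(8) = -1.47
(9) = -0.98
(10) = -0.59
(11) = -0.01
(12) = 0.19
(13) = -1.05
(14) = -0.69
(15) = -0.67
(16) = -0.10
(17) = -1.33
(18) = -1.22
(19) = -0.10
(20) = 0.00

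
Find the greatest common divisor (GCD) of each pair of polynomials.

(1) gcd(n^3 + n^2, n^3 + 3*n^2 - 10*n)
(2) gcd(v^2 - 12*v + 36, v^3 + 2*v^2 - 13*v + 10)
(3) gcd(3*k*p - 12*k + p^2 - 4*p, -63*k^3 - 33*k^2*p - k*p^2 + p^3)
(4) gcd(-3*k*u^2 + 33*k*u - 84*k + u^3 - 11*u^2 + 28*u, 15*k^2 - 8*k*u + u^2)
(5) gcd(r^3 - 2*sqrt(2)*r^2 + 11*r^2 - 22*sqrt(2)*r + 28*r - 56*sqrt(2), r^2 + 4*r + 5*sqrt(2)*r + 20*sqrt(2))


(1) = gcd(n^2*(n + 1), n*(n - 2)*(n + 5)) = n
(2) = 1
(3) = gcd((3*k + p)*(p - 4), (-7*k + p)*(3*k + p)^2) = 3*k + p
(4) = -3*k + u
(5) = r + 4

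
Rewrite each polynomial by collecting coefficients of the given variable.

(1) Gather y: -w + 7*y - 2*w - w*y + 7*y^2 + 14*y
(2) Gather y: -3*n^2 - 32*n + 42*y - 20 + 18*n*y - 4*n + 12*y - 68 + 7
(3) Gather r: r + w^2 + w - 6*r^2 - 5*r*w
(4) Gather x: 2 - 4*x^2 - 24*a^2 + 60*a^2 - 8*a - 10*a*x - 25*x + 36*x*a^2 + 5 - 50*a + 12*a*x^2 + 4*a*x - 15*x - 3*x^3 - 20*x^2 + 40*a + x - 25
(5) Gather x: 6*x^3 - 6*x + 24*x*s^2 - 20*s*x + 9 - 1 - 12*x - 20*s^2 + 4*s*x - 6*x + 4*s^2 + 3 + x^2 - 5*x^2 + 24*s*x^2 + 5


(1) = -3*w + 7*y^2 + y*(21 - w)
(2) = -3*n^2 - 36*n + y*(18*n + 54) - 81
(3) = -6*r^2 + r*(1 - 5*w) + w^2 + w
(4) = 36*a^2 - 18*a - 3*x^3 + x^2*(12*a - 24) + x*(36*a^2 - 6*a - 39) - 18
(5) = -16*s^2 + 6*x^3 + x^2*(24*s - 4) + x*(24*s^2 - 16*s - 24) + 16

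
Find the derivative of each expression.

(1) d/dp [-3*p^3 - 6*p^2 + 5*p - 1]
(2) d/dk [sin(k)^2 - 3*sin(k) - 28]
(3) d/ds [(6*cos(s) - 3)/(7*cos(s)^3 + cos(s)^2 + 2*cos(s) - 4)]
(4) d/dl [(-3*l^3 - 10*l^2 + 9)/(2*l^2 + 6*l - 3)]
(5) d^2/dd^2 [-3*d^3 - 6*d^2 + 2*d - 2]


(1) = -9*p^2 - 12*p + 5
(2) = (2*sin(k) - 3)*cos(k)
(3) = 3*(28*cos(s)^3 - 19*cos(s)^2 - 2*cos(s) + 6)*sin(s)/(7*cos(s)^3 + cos(s)^2 + 2*cos(s) - 4)^2
(4) = 3*(-2*l^4 - 12*l^3 - 11*l^2 + 8*l - 18)/(4*l^4 + 24*l^3 + 24*l^2 - 36*l + 9)
(5) = -18*d - 12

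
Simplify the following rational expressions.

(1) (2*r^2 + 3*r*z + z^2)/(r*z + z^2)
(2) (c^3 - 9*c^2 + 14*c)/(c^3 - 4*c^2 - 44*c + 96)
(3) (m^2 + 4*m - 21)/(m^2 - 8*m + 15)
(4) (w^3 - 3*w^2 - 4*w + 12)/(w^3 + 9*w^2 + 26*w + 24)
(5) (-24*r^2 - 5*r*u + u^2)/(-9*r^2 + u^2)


(1) = (2*r + z)/z
(2) = (c^2 - 7*c)/(c^2 - 2*c - 48)
(3) = (m + 7)/(m - 5)
(4) = (w^2 - 5*w + 6)/(w^2 + 7*w + 12)
(5) = (8*r - u)/(3*r - u)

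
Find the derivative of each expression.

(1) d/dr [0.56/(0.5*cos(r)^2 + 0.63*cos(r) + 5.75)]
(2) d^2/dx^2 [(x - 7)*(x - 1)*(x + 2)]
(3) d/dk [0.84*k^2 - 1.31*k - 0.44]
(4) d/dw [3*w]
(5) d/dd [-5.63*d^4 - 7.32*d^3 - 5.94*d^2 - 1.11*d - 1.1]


(1) = (0.56*cos(r) + 0.3528)*sin(r)/(0.5*cos(r)^2 + 0.63*cos(r) + 5.75)^2
(2) = 6*x - 12
(3) = 1.68*k - 1.31
(4) = 3
(5) = -22.52*d^3 - 21.96*d^2 - 11.88*d - 1.11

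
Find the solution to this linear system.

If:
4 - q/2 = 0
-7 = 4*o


Then:
o = -7/4
q = 8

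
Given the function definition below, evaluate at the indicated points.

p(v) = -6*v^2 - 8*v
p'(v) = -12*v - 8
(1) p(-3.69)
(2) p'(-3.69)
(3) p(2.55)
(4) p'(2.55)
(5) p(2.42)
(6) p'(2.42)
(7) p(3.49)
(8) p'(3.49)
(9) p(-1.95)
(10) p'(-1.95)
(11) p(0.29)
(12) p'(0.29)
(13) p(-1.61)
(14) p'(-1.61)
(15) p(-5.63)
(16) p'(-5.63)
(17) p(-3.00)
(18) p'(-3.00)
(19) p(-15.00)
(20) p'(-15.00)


(1) = -52.18
(2) = 36.28
(3) = -59.41
(4) = -38.60
(5) = -54.50
(6) = -37.04
(7) = -101.00
(8) = -49.88
(9) = -7.21
(10) = 15.40
(11) = -2.82
(12) = -11.48
(13) = -2.67
(14) = 11.32
(15) = -145.14
(16) = 59.56
(17) = -30.00
(18) = 28.00
(19) = -1230.00
(20) = 172.00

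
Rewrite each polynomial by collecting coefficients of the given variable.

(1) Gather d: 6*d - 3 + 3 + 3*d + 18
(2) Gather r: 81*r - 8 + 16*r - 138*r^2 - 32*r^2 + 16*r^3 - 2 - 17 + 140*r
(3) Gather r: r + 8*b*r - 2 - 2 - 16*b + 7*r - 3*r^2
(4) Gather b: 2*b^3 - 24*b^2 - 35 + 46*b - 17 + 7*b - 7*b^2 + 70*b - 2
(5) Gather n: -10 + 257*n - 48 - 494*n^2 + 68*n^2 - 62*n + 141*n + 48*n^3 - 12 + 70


(1) = 9*d + 18
(2) = 16*r^3 - 170*r^2 + 237*r - 27
(3) = -16*b - 3*r^2 + r*(8*b + 8) - 4
(4) = 2*b^3 - 31*b^2 + 123*b - 54
(5) = 48*n^3 - 426*n^2 + 336*n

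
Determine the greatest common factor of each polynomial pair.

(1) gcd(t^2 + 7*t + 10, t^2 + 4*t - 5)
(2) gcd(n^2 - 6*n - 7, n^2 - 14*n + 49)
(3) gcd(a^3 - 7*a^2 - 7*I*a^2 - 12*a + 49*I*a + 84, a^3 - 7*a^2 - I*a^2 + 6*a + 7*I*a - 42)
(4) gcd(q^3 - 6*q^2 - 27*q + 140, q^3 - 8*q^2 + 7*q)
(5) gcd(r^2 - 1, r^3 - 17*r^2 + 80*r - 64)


(1) = t + 5
(2) = n - 7
(3) = gcd((a - 7)*(a - 4*I)*(a - 3*I), (a - 7)*(a - 3*I)*(a + 2*I)) = a^2 + a*(-7 - 3*I) + 21*I
(4) = q - 7
(5) = gcd((r - 1)*(r + 1), (r - 8)^2*(r - 1)) = r - 1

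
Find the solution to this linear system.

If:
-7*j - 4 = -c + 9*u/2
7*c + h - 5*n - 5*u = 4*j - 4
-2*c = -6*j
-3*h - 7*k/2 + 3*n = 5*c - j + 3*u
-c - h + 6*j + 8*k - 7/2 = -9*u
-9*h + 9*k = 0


Then:
c = -2469/1126
h = 631/563
j = -823/1126
k = 631/563
n = -4127/3378
u = -404/1689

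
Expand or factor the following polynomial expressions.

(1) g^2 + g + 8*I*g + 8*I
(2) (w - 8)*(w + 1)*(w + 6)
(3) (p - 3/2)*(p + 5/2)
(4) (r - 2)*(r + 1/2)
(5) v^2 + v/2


(1) = (g + 1)*(g + 8*I)
(2) = w^3 - w^2 - 50*w - 48
(3) = p^2 + p - 15/4
(4) = r^2 - 3*r/2 - 1
(5) = v*(v + 1/2)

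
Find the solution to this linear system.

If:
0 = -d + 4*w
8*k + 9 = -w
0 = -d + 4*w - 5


Then:
No Solution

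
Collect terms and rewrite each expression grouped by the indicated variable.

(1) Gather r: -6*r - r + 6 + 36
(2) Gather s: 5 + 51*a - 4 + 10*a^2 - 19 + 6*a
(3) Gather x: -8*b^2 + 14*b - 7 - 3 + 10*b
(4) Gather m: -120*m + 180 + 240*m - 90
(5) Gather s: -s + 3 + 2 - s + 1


(1) = 42 - 7*r
(2) = 10*a^2 + 57*a - 18
(3) = -8*b^2 + 24*b - 10
(4) = 120*m + 90
(5) = 6 - 2*s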